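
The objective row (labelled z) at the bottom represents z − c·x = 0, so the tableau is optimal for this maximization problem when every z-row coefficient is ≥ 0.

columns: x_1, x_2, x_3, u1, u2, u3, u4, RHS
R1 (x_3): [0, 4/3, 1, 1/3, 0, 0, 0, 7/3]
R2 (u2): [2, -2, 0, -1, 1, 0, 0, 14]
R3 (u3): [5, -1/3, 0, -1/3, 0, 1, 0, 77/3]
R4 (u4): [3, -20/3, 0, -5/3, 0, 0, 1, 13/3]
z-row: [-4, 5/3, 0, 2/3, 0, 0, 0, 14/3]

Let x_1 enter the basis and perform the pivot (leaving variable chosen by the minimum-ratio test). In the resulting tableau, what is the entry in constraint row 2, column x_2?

Ratio test on column x_1 — row 1: entry 0 ≤ 0; row 2: 14/2 = 7; row 3: (77/3)/5 = 77/15; row 4: (13/3)/3 = 13/9. Minimum is 13/9 at row 4 (u4 leaves); pivot element 3.
Divide row 4 by 3; eliminate column x_1 from the other rows.
Row 2 update in column x_2: -2 − 2·(-20/9) = 22/9.

22/9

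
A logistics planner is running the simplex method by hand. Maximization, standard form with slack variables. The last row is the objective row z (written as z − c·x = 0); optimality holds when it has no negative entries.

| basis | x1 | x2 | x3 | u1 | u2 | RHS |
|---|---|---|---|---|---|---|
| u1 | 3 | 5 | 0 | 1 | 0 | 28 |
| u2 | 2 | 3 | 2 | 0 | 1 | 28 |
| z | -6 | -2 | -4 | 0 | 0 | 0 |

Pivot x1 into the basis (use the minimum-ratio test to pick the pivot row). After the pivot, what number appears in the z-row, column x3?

-4

Ratio test on column x1 — row 1: 28/3 = 28/3; row 2: 28/2 = 14. Minimum is 28/3 at row 1 (u1 leaves); pivot element 3.
Divide row 1 by 3; eliminate column x1 from the other rows.
z-row update in column x3: -4 − (-6)·0 = -4.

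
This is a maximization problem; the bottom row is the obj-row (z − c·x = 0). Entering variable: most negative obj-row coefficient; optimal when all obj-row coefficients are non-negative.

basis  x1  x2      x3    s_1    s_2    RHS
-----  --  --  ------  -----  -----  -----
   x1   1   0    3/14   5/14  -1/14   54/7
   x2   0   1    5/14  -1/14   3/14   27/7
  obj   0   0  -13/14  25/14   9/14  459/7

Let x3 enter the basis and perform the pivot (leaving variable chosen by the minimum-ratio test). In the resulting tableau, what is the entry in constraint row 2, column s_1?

-1/5

Ratio test on column x3 — row 1: (54/7)/(3/14) = 36; row 2: (27/7)/(5/14) = 54/5. Minimum is 54/5 at row 2 (x2 leaves); pivot element 5/14.
Divide row 2 by 5/14; eliminate column x3 from the other rows.
In the new row 2, the s_1 entry is the old entry divided by the pivot: (-1/14)/(5/14) = -1/5.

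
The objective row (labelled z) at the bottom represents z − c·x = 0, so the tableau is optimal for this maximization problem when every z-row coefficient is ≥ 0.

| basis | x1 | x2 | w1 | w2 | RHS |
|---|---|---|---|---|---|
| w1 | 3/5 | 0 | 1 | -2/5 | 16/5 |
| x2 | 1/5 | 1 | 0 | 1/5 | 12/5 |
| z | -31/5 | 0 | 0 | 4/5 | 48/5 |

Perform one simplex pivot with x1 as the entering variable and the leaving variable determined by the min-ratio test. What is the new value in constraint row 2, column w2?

1/3

Ratio test on column x1 — row 1: (16/5)/(3/5) = 16/3; row 2: (12/5)/(1/5) = 12. Minimum is 16/3 at row 1 (w1 leaves); pivot element 3/5.
Divide row 1 by 3/5; eliminate column x1 from the other rows.
Row 2 update in column w2: 1/5 − (1/5)·(-2/3) = 1/3.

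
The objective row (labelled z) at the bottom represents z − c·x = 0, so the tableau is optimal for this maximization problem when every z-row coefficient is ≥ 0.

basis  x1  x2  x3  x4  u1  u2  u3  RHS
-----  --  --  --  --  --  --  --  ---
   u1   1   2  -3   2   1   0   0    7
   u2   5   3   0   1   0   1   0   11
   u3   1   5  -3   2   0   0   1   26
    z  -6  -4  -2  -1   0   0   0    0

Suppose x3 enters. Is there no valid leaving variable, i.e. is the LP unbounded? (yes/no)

Every constraint-row entry in column x3 is ≤ 0, so increasing x3 is unbounded.

yes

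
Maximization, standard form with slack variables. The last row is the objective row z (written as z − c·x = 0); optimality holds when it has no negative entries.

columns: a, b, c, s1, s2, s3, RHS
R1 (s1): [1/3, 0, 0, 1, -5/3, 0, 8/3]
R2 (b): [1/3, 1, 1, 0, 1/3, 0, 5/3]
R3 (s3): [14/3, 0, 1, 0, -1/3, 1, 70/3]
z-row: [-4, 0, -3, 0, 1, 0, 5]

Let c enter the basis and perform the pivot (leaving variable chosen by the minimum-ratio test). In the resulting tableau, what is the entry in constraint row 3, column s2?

Ratio test on column c — row 1: entry 0 ≤ 0; row 2: (5/3)/1 = 5/3; row 3: (70/3)/1 = 70/3. Minimum is 5/3 at row 2 (b leaves); pivot element 1.
Divide row 2 by 1; eliminate column c from the other rows.
Row 3 update in column s2: -1/3 − 1·(1/3) = -2/3.

-2/3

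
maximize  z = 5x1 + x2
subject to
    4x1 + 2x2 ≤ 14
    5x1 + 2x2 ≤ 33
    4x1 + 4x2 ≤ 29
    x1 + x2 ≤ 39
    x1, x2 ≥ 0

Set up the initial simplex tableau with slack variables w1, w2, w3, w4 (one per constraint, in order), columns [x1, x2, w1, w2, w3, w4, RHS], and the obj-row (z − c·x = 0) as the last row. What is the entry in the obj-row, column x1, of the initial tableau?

The obj-row carries the negated objective coefficients: the x1 entry is -5.

-5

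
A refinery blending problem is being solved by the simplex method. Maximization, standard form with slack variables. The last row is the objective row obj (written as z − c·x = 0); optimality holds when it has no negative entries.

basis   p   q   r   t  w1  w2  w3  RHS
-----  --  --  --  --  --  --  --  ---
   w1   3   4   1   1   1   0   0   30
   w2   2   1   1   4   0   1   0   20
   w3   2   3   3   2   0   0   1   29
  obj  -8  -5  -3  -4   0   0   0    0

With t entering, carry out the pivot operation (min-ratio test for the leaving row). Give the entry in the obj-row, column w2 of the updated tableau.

Ratio test on column t — row 1: 30/1 = 30; row 2: 20/4 = 5; row 3: 29/2 = 29/2. Minimum is 5 at row 2 (w2 leaves); pivot element 4.
Divide row 2 by 4; eliminate column t from the other rows.
obj-row update in column w2: 0 − (-4)·(1/4) = 1.

1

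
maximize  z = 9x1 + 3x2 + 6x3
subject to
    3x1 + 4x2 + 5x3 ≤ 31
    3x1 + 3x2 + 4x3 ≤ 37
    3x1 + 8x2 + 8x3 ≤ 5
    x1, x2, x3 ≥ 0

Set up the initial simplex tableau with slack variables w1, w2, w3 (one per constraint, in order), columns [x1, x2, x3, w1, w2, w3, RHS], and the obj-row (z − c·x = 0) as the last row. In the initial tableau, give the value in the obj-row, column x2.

-3

The obj-row carries the negated objective coefficients: the x2 entry is -3.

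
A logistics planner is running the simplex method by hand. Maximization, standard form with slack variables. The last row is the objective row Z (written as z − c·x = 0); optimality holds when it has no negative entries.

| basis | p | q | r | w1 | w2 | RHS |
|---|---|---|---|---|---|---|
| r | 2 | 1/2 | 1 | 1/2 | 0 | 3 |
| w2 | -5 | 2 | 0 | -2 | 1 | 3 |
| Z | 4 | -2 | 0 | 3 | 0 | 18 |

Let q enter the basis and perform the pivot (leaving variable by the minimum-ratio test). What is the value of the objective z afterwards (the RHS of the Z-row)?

Ratio test on column q — row 1: 3/(1/2) = 6; row 2: 3/2 = 3/2. Minimum is 3/2 at row 2 (w2 leaves); pivot element 2.
Pivot on row 2; the Z-row RHS becomes 18 − (-2)·(3/2) = 21.

21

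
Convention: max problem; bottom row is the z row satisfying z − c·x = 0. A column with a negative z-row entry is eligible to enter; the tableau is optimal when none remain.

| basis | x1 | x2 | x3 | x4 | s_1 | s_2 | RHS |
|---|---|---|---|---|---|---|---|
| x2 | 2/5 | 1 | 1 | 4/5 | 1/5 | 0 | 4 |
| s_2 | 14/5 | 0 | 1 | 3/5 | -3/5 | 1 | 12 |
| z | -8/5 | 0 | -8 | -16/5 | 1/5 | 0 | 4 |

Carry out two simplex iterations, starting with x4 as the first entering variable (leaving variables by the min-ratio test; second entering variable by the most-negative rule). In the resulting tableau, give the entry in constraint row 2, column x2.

Ratio test on column x4 — row 1: 4/(4/5) = 5; row 2: 12/(3/5) = 20. Minimum is 5 at row 1 (x2 leaves); pivot element 4/5.
Divide row 1 by 4/5; eliminate column x4 from the other rows.
Second iteration: most negative z-row entry is -4 in column x3, so x3 enters.
Ratio test on column x3 — row 1: 5/(5/4) = 4; row 2: 9/(1/4) = 36. Minimum is 4 at row 1 (x4 leaves); pivot element 5/4.
Divide row 1 by 5/4; eliminate column x3 from the other rows.
After both pivots, the entry at constraint row 2, column x2 is -1.

-1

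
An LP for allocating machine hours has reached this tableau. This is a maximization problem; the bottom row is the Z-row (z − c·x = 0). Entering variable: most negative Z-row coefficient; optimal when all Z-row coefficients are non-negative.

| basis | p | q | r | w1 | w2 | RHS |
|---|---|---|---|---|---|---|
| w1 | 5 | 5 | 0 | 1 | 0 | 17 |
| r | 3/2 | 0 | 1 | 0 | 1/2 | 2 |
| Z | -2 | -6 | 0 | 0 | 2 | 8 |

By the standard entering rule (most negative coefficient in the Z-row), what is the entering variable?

Negative Z-row entries: p: -2, q: -6.
The most negative is -6 in column q, so q enters.

q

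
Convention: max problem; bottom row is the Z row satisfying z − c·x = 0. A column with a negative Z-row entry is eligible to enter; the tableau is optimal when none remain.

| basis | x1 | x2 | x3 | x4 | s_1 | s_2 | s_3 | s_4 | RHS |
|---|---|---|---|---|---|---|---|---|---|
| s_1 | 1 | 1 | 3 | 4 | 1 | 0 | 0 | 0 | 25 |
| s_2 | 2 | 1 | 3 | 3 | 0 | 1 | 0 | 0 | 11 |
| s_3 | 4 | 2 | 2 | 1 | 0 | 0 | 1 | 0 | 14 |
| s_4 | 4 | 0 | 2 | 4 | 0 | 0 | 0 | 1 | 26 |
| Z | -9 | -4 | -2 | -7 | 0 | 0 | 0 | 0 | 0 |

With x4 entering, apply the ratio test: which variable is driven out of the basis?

s_2

Column x4 entries and ratios — s_1: 25/4 = 25/4; s_2: 11/3 = 11/3; s_3: 14/1 = 14; s_4: 26/4 = 13/2.
Smallest ratio is 11/3 in the row of s_2, so s_2 leaves.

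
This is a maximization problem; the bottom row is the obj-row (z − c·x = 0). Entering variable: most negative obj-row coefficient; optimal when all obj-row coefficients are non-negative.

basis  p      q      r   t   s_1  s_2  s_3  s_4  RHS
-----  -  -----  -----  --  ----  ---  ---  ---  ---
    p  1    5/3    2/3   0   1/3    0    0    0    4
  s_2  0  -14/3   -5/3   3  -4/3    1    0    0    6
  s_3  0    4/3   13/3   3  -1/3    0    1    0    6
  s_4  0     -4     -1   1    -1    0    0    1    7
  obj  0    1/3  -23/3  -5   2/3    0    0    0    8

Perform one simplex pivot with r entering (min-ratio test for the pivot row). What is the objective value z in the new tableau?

242/13

Ratio test on column r — row 1: 4/(2/3) = 6; row 2: entry -5/3 ≤ 0; row 3: 6/(13/3) = 18/13; row 4: entry -1 ≤ 0. Minimum is 18/13 at row 3 (s_3 leaves); pivot element 13/3.
Pivot on row 3; the obj-row RHS becomes 8 − (-23/3)·(18/13) = 242/13.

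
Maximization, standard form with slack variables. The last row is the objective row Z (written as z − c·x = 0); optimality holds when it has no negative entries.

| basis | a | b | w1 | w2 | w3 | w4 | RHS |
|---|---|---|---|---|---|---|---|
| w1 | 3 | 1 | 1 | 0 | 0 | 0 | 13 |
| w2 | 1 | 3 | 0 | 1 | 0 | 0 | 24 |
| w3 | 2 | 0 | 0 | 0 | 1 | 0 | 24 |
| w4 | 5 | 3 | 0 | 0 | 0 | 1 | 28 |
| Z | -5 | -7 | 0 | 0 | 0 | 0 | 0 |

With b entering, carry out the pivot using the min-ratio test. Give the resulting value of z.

Ratio test on column b — row 1: 13/1 = 13; row 2: 24/3 = 8; row 3: entry 0 ≤ 0; row 4: 28/3 = 28/3. Minimum is 8 at row 2 (w2 leaves); pivot element 3.
Pivot on row 2; the Z-row RHS becomes 0 − (-7)·8 = 56.

56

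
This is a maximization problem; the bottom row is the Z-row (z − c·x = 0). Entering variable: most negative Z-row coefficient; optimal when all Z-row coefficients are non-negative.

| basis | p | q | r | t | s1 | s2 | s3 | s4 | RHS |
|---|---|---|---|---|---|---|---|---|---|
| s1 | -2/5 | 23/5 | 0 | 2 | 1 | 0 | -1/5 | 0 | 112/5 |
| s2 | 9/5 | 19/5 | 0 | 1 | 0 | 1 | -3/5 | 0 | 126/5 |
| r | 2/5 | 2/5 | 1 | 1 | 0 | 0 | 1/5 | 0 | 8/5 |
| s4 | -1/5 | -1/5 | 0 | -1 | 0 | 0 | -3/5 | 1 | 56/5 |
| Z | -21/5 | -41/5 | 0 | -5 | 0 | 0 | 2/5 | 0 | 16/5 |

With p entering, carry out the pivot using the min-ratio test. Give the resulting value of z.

20

Ratio test on column p — row 1: entry -2/5 ≤ 0; row 2: (126/5)/(9/5) = 14; row 3: (8/5)/(2/5) = 4; row 4: entry -1/5 ≤ 0. Minimum is 4 at row 3 (r leaves); pivot element 2/5.
Pivot on row 3; the Z-row RHS becomes 16/5 − (-21/5)·4 = 20.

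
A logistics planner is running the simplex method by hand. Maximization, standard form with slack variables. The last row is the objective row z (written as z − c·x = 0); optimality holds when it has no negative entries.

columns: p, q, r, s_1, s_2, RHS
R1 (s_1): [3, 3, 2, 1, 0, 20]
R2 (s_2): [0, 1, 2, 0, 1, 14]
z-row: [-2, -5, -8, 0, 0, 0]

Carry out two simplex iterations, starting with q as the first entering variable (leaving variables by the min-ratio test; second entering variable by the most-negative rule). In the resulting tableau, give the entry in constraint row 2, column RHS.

11/2

Ratio test on column q — row 1: 20/3 = 20/3; row 2: 14/1 = 14. Minimum is 20/3 at row 1 (s_1 leaves); pivot element 3.
Divide row 1 by 3; eliminate column q from the other rows.
Second iteration: most negative z-row entry is -14/3 in column r, so r enters.
Ratio test on column r — row 1: (20/3)/(2/3) = 10; row 2: (22/3)/(4/3) = 11/2. Minimum is 11/2 at row 2 (s_2 leaves); pivot element 4/3.
Divide row 2 by 4/3; eliminate column r from the other rows.
After both pivots, the entry at constraint row 2, column RHS is 11/2.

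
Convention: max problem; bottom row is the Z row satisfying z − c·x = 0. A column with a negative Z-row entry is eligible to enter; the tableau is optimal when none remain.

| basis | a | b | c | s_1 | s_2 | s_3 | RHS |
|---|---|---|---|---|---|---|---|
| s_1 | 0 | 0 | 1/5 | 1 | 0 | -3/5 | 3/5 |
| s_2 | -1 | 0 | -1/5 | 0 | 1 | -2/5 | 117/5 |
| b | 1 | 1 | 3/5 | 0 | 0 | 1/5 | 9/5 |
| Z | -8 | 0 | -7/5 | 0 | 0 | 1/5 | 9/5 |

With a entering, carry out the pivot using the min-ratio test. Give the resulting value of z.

Ratio test on column a — row 1: entry 0 ≤ 0; row 2: entry -1 ≤ 0; row 3: (9/5)/1 = 9/5. Minimum is 9/5 at row 3 (b leaves); pivot element 1.
Pivot on row 3; the Z-row RHS becomes 9/5 − (-8)·(9/5) = 81/5.

81/5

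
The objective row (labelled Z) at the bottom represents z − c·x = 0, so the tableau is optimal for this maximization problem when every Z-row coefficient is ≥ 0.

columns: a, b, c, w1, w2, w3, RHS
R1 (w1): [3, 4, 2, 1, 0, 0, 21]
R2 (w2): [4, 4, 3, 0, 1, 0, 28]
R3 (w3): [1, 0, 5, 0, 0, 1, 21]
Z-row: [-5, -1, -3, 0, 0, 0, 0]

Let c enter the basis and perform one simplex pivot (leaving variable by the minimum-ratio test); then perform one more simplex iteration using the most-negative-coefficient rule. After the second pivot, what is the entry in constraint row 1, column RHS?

14/17

Ratio test on column c — row 1: 21/2 = 21/2; row 2: 28/3 = 28/3; row 3: 21/5 = 21/5. Minimum is 21/5 at row 3 (w3 leaves); pivot element 5.
Divide row 3 by 5; eliminate column c from the other rows.
Second iteration: most negative Z-row entry is -22/5 in column a, so a enters.
Ratio test on column a — row 1: (63/5)/(13/5) = 63/13; row 2: (77/5)/(17/5) = 77/17; row 3: (21/5)/(1/5) = 21. Minimum is 77/17 at row 2 (w2 leaves); pivot element 17/5.
Divide row 2 by 17/5; eliminate column a from the other rows.
After both pivots, the entry at constraint row 1, column RHS is 14/17.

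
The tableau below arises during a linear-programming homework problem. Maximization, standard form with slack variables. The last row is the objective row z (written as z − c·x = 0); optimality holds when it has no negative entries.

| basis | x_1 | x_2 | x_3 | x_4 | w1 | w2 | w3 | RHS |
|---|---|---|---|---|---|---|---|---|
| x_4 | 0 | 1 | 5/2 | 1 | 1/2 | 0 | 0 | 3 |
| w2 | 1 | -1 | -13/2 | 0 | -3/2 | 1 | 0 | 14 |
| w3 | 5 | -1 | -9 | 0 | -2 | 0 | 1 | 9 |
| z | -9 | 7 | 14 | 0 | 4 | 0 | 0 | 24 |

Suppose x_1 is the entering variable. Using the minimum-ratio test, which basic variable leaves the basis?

w3

Column x_1 entries and ratios — x_4: 0 ≤ 0, skip; w2: 14/1 = 14; w3: 9/5 = 9/5.
Smallest ratio is 9/5 in the row of w3, so w3 leaves.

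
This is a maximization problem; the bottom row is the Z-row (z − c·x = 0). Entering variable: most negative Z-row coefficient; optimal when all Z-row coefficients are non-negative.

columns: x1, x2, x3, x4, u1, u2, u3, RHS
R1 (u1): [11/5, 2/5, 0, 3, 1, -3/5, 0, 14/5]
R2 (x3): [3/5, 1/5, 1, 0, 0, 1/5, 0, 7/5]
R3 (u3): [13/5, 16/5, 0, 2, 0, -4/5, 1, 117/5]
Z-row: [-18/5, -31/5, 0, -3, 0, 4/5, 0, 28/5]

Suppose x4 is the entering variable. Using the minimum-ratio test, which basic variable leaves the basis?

u1

Column x4 entries and ratios — u1: (14/5)/3 = 14/15; x3: 0 ≤ 0, skip; u3: (117/5)/2 = 117/10.
Smallest ratio is 14/15 in the row of u1, so u1 leaves.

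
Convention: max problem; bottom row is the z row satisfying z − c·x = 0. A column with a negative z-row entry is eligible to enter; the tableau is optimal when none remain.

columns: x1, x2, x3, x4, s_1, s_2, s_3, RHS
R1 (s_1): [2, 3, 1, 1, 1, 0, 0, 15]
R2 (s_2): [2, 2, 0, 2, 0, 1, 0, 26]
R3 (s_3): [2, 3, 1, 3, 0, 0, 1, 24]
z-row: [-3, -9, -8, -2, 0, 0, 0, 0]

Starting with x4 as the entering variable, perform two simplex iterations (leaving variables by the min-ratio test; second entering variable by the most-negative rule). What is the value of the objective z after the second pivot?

Ratio test on column x4 — row 1: 15/1 = 15; row 2: 26/2 = 13; row 3: 24/3 = 8. Minimum is 8 at row 3 (s_3 leaves); pivot element 3.
Pivot on row 3; the z-row RHS becomes 0 − (-2)·8 = 16.
Next entering variable (most negative z-row entry -22/3): x3.
Ratio test on column x3 — row 1: 7/(2/3) = 21/2; row 2: entry -2/3 ≤ 0; row 3: 8/(1/3) = 24. Minimum is 21/2 at row 1 (s_1 leaves); pivot element 2/3.
After the second pivot the z-row RHS is 16 − (-22/3)·(21/2) = 93.

93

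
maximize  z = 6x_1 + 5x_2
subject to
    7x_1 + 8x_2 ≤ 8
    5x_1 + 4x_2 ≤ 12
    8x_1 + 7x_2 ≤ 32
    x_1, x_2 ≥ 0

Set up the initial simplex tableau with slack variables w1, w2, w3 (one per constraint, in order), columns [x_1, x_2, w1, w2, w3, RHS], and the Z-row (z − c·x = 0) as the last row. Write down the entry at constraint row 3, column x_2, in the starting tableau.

Constraint 3 has coefficient 7 on x_2.

7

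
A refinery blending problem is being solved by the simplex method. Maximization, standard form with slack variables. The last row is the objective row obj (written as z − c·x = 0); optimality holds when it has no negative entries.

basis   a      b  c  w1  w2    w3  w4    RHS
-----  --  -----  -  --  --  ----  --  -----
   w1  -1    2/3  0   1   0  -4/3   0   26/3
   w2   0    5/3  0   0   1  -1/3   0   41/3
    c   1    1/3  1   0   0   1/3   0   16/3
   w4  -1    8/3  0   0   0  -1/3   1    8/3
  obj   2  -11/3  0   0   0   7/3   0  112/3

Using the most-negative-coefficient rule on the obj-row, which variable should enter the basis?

b

Negative obj-row entries: b: -11/3.
The most negative is -11/3 in column b, so b enters.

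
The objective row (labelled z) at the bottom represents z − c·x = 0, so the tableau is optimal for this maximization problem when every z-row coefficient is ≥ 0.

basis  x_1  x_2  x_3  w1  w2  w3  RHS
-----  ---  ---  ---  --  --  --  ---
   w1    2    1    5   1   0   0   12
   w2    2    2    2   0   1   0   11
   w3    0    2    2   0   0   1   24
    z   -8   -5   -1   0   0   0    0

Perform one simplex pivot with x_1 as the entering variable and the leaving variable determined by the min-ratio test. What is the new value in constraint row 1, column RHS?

Ratio test on column x_1 — row 1: 12/2 = 6; row 2: 11/2 = 11/2; row 3: entry 0 ≤ 0. Minimum is 11/2 at row 2 (w2 leaves); pivot element 2.
Divide row 2 by 2; eliminate column x_1 from the other rows.
Row 1 update in column RHS: 12 − 2·(11/2) = 1.

1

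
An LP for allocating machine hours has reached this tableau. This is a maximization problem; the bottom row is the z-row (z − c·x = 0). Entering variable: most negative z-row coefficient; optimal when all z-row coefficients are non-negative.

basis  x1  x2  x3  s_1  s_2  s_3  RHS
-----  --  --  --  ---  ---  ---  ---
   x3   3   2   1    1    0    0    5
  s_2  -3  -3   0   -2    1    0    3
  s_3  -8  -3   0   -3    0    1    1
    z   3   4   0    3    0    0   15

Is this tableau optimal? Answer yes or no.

yes

Every z-row coefficient is ≥ 0, so the tableau is optimal.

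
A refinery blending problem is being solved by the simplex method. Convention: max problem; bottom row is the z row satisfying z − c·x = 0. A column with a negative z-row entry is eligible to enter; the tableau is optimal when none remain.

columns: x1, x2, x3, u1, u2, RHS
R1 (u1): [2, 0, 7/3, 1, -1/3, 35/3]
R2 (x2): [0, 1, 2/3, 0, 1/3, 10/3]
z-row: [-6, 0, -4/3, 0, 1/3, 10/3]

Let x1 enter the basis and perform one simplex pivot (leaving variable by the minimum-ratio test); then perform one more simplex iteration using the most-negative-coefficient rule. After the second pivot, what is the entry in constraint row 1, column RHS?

Ratio test on column x1 — row 1: (35/3)/2 = 35/6; row 2: entry 0 ≤ 0. Minimum is 35/6 at row 1 (u1 leaves); pivot element 2.
Divide row 1 by 2; eliminate column x1 from the other rows.
Second iteration: most negative z-row entry is -2/3 in column u2, so u2 enters.
Ratio test on column u2 — row 1: entry -1/6 ≤ 0; row 2: (10/3)/(1/3) = 10. Minimum is 10 at row 2 (x2 leaves); pivot element 1/3.
Divide row 2 by 1/3; eliminate column u2 from the other rows.
After both pivots, the entry at constraint row 1, column RHS is 15/2.

15/2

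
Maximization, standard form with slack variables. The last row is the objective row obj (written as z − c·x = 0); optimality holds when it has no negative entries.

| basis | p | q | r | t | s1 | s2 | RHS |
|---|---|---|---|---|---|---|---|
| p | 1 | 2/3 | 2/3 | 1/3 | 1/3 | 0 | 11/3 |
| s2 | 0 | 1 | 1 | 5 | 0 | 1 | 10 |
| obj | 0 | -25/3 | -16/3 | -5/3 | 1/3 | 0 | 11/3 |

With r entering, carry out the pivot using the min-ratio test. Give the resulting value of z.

Ratio test on column r — row 1: (11/3)/(2/3) = 11/2; row 2: 10/1 = 10. Minimum is 11/2 at row 1 (p leaves); pivot element 2/3.
Pivot on row 1; the obj-row RHS becomes 11/3 − (-16/3)·(11/2) = 33.

33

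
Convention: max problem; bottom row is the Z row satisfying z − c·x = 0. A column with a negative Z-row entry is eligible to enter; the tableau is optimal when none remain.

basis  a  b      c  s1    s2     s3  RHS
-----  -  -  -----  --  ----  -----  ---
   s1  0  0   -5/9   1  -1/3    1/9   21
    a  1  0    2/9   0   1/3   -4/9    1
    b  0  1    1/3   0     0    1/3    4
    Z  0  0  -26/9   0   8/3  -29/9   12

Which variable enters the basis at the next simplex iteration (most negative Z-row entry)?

Negative Z-row entries: c: -26/9, s3: -29/9.
The most negative is -29/9 in column s3, so s3 enters.

s3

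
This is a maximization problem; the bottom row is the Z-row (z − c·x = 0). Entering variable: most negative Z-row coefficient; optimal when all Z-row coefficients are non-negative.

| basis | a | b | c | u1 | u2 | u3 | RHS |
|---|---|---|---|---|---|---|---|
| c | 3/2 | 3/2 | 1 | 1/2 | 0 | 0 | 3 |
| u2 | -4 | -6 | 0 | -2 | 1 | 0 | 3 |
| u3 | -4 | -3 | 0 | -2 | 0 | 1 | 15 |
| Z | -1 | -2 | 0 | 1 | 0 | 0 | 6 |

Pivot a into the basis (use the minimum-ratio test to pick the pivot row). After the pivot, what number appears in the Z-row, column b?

Ratio test on column a — row 1: 3/(3/2) = 2; row 2: entry -4 ≤ 0; row 3: entry -4 ≤ 0. Minimum is 2 at row 1 (c leaves); pivot element 3/2.
Divide row 1 by 3/2; eliminate column a from the other rows.
Z-row update in column b: -2 − (-1)·1 = -1.

-1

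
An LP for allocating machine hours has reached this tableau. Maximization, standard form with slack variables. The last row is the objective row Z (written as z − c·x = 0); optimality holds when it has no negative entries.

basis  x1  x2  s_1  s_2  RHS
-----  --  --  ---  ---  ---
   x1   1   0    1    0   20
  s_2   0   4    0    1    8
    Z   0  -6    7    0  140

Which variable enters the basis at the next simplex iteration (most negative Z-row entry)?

x2

Negative Z-row entries: x2: -6.
The most negative is -6 in column x2, so x2 enters.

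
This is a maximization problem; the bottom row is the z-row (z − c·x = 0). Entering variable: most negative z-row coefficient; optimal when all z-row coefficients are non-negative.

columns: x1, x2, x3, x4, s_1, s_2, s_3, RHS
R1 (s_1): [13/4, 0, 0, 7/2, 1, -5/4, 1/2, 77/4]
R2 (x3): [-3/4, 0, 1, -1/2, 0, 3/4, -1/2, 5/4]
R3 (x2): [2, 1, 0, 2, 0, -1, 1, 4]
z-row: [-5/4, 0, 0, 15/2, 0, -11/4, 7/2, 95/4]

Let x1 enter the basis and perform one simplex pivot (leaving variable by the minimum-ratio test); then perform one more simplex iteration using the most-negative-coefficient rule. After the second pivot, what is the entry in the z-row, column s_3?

Ratio test on column x1 — row 1: (77/4)/(13/4) = 77/13; row 2: entry -3/4 ≤ 0; row 3: 4/2 = 2. Minimum is 2 at row 3 (x2 leaves); pivot element 2.
Divide row 3 by 2; eliminate column x1 from the other rows.
Second iteration: most negative z-row entry is -27/8 in column s_2, so s_2 enters.
Ratio test on column s_2 — row 1: (51/4)/(3/8) = 34; row 2: (11/4)/(3/8) = 22/3; row 3: entry -1/2 ≤ 0. Minimum is 22/3 at row 2 (x3 leaves); pivot element 3/8.
Divide row 2 by 3/8; eliminate column s_2 from the other rows.
After both pivots, the entry at the z-row, column s_3 is 3.

3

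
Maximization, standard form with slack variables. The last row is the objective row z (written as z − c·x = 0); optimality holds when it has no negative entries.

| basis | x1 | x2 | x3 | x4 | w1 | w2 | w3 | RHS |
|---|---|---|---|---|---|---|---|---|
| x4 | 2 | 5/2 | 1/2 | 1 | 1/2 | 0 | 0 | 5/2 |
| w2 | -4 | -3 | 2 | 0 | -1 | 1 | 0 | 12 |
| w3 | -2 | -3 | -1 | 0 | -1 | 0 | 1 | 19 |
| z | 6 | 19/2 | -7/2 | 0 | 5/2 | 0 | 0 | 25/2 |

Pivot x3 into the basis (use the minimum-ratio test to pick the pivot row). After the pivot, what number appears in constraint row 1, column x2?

Ratio test on column x3 — row 1: (5/2)/(1/2) = 5; row 2: 12/2 = 6; row 3: entry -1 ≤ 0. Minimum is 5 at row 1 (x4 leaves); pivot element 1/2.
Divide row 1 by 1/2; eliminate column x3 from the other rows.
In the new row 1, the x2 entry is the old entry divided by the pivot: (5/2)/(1/2) = 5.

5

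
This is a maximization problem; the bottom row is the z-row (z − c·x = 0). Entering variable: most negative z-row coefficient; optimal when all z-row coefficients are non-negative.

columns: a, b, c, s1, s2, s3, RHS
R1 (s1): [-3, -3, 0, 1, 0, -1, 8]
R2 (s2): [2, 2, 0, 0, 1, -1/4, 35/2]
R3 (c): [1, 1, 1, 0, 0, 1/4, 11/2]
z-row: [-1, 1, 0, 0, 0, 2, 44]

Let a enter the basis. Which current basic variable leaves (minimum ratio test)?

c

Column a entries and ratios — s1: -3 ≤ 0, skip; s2: (35/2)/2 = 35/4; c: (11/2)/1 = 11/2.
Smallest ratio is 11/2 in the row of c, so c leaves.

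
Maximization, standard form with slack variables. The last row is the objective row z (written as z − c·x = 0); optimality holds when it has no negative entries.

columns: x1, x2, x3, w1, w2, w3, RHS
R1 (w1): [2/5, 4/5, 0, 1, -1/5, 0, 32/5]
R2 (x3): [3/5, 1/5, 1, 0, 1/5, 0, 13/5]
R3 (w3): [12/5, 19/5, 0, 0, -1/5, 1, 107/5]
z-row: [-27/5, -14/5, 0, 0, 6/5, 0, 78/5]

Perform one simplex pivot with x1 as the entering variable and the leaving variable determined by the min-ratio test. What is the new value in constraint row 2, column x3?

5/3

Ratio test on column x1 — row 1: (32/5)/(2/5) = 16; row 2: (13/5)/(3/5) = 13/3; row 3: (107/5)/(12/5) = 107/12. Minimum is 13/3 at row 2 (x3 leaves); pivot element 3/5.
Divide row 2 by 3/5; eliminate column x1 from the other rows.
In the new row 2, the x3 entry is the old entry divided by the pivot: 1/(3/5) = 5/3.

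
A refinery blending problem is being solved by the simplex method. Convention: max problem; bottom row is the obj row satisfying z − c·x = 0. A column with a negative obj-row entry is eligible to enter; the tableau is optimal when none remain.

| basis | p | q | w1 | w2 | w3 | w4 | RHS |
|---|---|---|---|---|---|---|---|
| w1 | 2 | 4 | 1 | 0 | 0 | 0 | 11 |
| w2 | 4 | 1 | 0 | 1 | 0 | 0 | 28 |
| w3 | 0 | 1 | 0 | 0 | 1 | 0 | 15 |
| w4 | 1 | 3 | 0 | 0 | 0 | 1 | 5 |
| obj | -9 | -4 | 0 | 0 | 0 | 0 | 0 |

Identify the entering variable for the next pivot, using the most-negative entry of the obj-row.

p

Negative obj-row entries: p: -9, q: -4.
The most negative is -9 in column p, so p enters.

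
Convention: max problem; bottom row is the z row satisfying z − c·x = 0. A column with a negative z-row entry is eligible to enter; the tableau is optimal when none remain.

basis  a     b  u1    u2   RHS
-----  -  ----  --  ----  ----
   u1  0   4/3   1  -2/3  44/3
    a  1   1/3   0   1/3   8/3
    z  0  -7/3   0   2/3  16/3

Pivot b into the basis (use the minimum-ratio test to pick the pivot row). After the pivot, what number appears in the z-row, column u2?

3

Ratio test on column b — row 1: (44/3)/(4/3) = 11; row 2: (8/3)/(1/3) = 8. Minimum is 8 at row 2 (a leaves); pivot element 1/3.
Divide row 2 by 1/3; eliminate column b from the other rows.
z-row update in column u2: 2/3 − (-7/3)·1 = 3.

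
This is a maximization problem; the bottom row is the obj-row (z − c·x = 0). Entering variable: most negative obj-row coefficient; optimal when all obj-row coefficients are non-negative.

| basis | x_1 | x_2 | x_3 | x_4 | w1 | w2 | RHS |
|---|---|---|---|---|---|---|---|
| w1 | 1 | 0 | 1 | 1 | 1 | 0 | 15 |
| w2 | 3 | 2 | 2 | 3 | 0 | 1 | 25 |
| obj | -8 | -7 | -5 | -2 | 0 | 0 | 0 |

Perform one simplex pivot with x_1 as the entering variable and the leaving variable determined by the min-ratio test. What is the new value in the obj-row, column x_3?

1/3

Ratio test on column x_1 — row 1: 15/1 = 15; row 2: 25/3 = 25/3. Minimum is 25/3 at row 2 (w2 leaves); pivot element 3.
Divide row 2 by 3; eliminate column x_1 from the other rows.
obj-row update in column x_3: -5 − (-8)·(2/3) = 1/3.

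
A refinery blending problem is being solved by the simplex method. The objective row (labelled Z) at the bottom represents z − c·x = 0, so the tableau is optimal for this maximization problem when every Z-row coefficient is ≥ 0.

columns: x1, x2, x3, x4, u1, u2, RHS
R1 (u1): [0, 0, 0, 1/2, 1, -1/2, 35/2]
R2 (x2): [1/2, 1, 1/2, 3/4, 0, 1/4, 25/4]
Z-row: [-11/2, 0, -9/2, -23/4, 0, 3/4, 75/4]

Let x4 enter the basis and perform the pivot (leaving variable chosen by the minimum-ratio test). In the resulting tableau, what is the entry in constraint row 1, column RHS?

40/3

Ratio test on column x4 — row 1: (35/2)/(1/2) = 35; row 2: (25/4)/(3/4) = 25/3. Minimum is 25/3 at row 2 (x2 leaves); pivot element 3/4.
Divide row 2 by 3/4; eliminate column x4 from the other rows.
Row 1 update in column RHS: 35/2 − (1/2)·(25/3) = 40/3.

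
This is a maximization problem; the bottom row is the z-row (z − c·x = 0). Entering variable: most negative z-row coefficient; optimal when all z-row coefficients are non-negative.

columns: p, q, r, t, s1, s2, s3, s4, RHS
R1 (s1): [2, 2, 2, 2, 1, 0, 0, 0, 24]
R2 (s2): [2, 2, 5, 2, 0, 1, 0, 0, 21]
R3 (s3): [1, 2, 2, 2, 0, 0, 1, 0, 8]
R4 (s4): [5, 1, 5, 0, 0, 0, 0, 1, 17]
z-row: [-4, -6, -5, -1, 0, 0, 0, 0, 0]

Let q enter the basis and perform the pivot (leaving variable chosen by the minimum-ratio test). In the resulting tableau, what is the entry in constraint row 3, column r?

Ratio test on column q — row 1: 24/2 = 12; row 2: 21/2 = 21/2; row 3: 8/2 = 4; row 4: 17/1 = 17. Minimum is 4 at row 3 (s3 leaves); pivot element 2.
Divide row 3 by 2; eliminate column q from the other rows.
In the new row 3, the r entry is the old entry divided by the pivot: 2/2 = 1.

1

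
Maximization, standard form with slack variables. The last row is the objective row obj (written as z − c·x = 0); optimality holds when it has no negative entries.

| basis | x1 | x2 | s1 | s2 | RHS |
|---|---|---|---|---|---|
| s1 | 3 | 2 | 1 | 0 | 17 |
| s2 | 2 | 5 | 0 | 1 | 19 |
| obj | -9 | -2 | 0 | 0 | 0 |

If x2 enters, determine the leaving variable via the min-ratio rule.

Column x2 entries and ratios — s1: 17/2 = 17/2; s2: 19/5 = 19/5.
Smallest ratio is 19/5 in the row of s2, so s2 leaves.

s2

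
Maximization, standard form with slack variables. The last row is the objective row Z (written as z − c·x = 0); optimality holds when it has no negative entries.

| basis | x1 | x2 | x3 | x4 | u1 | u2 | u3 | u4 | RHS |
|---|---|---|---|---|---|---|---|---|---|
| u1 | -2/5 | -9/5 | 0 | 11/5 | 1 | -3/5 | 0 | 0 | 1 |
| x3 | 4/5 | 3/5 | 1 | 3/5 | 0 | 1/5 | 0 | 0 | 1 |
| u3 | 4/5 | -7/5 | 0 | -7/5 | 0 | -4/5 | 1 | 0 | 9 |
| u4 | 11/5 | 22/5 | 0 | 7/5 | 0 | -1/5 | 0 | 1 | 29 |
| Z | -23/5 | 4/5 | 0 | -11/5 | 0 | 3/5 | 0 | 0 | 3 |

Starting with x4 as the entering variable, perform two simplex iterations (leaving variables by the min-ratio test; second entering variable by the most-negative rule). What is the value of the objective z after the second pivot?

8

Ratio test on column x4 — row 1: 1/(11/5) = 5/11; row 2: 1/(3/5) = 5/3; row 3: entry -7/5 ≤ 0; row 4: 29/(7/5) = 145/7. Minimum is 5/11 at row 1 (u1 leaves); pivot element 11/5.
Pivot on row 1; the Z-row RHS becomes 3 − (-11/5)·(5/11) = 4.
Next entering variable (most negative Z-row entry -5): x1.
Ratio test on column x1 — row 1: entry -2/11 ≤ 0; row 2: (8/11)/(10/11) = 4/5; row 3: (106/11)/(6/11) = 53/3; row 4: (312/11)/(27/11) = 104/9. Minimum is 4/5 at row 2 (x3 leaves); pivot element 10/11.
After the second pivot the Z-row RHS is 4 − (-5)·(4/5) = 8.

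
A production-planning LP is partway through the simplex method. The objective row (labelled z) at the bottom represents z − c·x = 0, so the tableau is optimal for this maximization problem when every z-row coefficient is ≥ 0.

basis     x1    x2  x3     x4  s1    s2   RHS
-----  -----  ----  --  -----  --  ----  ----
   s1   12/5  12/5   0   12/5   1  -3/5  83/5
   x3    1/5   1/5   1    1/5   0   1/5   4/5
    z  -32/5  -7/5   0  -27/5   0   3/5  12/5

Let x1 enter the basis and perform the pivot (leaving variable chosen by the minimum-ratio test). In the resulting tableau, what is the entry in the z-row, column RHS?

Ratio test on column x1 — row 1: (83/5)/(12/5) = 83/12; row 2: (4/5)/(1/5) = 4. Minimum is 4 at row 2 (x3 leaves); pivot element 1/5.
Divide row 2 by 1/5; eliminate column x1 from the other rows.
z-row update in column RHS: 12/5 − (-32/5)·4 = 28.

28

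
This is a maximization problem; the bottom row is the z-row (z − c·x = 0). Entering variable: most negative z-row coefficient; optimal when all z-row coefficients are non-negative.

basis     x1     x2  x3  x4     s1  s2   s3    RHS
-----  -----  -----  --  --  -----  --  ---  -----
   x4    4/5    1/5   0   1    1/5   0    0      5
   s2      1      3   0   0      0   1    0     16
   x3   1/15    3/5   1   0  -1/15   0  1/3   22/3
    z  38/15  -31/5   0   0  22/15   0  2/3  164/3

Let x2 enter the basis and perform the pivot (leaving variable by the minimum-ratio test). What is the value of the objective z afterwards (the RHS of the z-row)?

1316/15

Ratio test on column x2 — row 1: 5/(1/5) = 25; row 2: 16/3 = 16/3; row 3: (22/3)/(3/5) = 110/9. Minimum is 16/3 at row 2 (s2 leaves); pivot element 3.
Pivot on row 2; the z-row RHS becomes 164/3 − (-31/5)·(16/3) = 1316/15.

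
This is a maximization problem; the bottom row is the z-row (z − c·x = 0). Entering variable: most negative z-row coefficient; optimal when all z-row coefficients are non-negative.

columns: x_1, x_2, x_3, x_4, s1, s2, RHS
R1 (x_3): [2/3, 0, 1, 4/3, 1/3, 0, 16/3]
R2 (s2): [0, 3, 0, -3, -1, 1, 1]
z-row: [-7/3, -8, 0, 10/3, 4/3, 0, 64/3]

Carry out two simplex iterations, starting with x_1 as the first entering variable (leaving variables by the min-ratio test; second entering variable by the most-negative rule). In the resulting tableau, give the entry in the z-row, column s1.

-1/6

Ratio test on column x_1 — row 1: (16/3)/(2/3) = 8; row 2: entry 0 ≤ 0. Minimum is 8 at row 1 (x_3 leaves); pivot element 2/3.
Divide row 1 by 2/3; eliminate column x_1 from the other rows.
Second iteration: most negative z-row entry is -8 in column x_2, so x_2 enters.
Ratio test on column x_2 — row 1: entry 0 ≤ 0; row 2: 1/3 = 1/3. Minimum is 1/3 at row 2 (s2 leaves); pivot element 3.
Divide row 2 by 3; eliminate column x_2 from the other rows.
After both pivots, the entry at the z-row, column s1 is -1/6.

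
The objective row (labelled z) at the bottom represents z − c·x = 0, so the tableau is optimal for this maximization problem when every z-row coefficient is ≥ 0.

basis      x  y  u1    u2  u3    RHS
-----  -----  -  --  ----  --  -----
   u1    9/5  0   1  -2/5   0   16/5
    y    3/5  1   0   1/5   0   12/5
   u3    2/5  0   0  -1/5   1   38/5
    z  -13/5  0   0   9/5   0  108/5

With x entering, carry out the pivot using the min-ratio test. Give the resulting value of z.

236/9

Ratio test on column x — row 1: (16/5)/(9/5) = 16/9; row 2: (12/5)/(3/5) = 4; row 3: (38/5)/(2/5) = 19. Minimum is 16/9 at row 1 (u1 leaves); pivot element 9/5.
Pivot on row 1; the z-row RHS becomes 108/5 − (-13/5)·(16/9) = 236/9.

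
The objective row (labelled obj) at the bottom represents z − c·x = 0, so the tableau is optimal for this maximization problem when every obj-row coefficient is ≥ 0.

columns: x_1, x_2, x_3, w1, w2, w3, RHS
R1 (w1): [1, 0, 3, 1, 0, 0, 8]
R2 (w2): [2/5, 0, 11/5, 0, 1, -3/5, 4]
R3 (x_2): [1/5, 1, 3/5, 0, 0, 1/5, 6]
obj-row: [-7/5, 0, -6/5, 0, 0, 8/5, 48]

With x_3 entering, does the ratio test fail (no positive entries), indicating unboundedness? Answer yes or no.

no

Column x_3 has positive entries in row(s) 1, 2, 3, so the ratio test bounds it — not unbounded.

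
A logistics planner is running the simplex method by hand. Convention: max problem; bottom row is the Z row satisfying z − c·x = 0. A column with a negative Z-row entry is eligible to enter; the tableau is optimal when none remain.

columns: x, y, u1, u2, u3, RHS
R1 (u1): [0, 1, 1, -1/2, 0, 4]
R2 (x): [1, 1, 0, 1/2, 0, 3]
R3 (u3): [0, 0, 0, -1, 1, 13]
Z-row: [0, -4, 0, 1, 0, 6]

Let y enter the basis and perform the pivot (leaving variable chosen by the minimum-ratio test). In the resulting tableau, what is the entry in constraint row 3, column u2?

-1

Ratio test on column y — row 1: 4/1 = 4; row 2: 3/1 = 3; row 3: entry 0 ≤ 0. Minimum is 3 at row 2 (x leaves); pivot element 1.
Divide row 2 by 1; eliminate column y from the other rows.
Row 3 update in column u2: -1 − 0·(1/2) = -1.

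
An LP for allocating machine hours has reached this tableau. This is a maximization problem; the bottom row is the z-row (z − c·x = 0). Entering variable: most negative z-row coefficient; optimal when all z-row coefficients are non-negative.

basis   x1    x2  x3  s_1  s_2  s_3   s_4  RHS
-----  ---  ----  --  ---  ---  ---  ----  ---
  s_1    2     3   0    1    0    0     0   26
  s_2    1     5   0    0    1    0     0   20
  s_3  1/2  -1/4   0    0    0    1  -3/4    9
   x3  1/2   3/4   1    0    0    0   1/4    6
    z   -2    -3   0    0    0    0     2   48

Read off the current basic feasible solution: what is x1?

x1 is not in the basis, so in the current basic feasible solution x1 = 0.

0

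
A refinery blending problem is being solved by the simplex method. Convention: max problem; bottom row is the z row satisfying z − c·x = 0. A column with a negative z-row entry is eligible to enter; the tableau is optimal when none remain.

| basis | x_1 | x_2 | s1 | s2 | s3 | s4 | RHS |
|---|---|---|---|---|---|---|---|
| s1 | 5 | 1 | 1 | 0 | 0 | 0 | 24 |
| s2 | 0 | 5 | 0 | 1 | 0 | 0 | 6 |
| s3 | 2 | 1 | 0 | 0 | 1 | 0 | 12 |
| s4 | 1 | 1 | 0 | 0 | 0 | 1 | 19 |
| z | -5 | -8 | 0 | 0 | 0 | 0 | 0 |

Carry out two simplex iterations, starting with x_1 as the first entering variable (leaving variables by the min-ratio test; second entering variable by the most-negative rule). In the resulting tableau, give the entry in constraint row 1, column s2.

-1/25

Ratio test on column x_1 — row 1: 24/5 = 24/5; row 2: entry 0 ≤ 0; row 3: 12/2 = 6; row 4: 19/1 = 19. Minimum is 24/5 at row 1 (s1 leaves); pivot element 5.
Divide row 1 by 5; eliminate column x_1 from the other rows.
Second iteration: most negative z-row entry is -7 in column x_2, so x_2 enters.
Ratio test on column x_2 — row 1: (24/5)/(1/5) = 24; row 2: 6/5 = 6/5; row 3: (12/5)/(3/5) = 4; row 4: (71/5)/(4/5) = 71/4. Minimum is 6/5 at row 2 (s2 leaves); pivot element 5.
Divide row 2 by 5; eliminate column x_2 from the other rows.
After both pivots, the entry at constraint row 1, column s2 is -1/25.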